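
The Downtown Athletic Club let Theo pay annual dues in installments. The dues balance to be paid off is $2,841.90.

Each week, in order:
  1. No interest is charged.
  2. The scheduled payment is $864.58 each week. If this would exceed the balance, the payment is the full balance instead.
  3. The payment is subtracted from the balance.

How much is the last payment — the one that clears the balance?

Week 1: opening $2,841.90; payment $864.58; balance $1,977.32
Week 2: opening $1,977.32; payment $864.58; balance $1,112.74
Week 3: opening $1,112.74; payment $864.58; balance $248.16
Week 4: opening $248.16; payment $248.16; balance $0.00

$248.16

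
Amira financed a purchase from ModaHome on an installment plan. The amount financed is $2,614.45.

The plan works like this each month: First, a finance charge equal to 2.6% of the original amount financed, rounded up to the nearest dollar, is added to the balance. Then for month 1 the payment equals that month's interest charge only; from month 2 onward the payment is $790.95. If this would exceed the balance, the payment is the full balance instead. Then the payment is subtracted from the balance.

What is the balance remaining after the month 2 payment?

$1,891.50

# | Opening | Interest | Payment | End bal
1 | $2,614.45 | $68.00 | $68.00 | $2,614.45
2 | $2,614.45 | $68.00 | $790.95 | $1,891.50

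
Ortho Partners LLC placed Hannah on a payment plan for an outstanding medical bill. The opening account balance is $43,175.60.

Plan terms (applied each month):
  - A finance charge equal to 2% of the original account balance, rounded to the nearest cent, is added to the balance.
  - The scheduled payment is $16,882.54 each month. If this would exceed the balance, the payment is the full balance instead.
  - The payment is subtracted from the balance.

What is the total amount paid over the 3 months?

# | Opening | Interest | Payment | End bal
1 | $43,175.60 | $863.51 | $16,882.54 | $27,156.57
2 | $27,156.57 | $863.51 | $16,882.54 | $11,137.54
3 | $11,137.54 | $863.51 | $12,001.05 | $0.00
Total paid: $45,766.13

$45,766.13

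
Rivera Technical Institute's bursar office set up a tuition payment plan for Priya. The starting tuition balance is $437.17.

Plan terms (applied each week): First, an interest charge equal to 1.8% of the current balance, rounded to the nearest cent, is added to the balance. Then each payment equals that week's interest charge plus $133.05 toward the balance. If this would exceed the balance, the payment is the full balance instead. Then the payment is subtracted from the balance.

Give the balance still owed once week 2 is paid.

$171.07

# | Opening | Interest | Payment | End bal
1 | $437.17 | $7.87 | $140.92 | $304.12
2 | $304.12 | $5.47 | $138.52 | $171.07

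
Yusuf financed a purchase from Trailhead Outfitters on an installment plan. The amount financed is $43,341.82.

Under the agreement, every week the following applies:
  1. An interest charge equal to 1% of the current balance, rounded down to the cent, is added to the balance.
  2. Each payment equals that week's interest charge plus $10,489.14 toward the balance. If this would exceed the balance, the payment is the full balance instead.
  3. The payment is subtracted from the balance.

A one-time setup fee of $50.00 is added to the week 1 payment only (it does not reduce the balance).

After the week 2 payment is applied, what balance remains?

$22,363.54

Week 1: opening $43,341.82; interest $433.41 → $43,775.23; payment $10,922.55 (+ $50.00 fee); balance $32,852.68
Week 2: opening $32,852.68; interest $328.52 → $33,181.20; payment $10,817.66; balance $22,363.54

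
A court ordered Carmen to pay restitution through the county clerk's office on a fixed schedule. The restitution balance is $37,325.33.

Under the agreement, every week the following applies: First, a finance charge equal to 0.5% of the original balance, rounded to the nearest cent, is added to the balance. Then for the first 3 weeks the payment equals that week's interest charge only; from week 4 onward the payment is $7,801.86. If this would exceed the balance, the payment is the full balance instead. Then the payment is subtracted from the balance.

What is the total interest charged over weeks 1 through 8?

$1,493.04

Week 1: opening $37,325.33; interest $186.63 → $37,511.96; payment $186.63; balance $37,325.33
Week 2: opening $37,325.33; interest $186.63 → $37,511.96; payment $186.63; balance $37,325.33
Week 3: opening $37,325.33; interest $186.63 → $37,511.96; payment $186.63; balance $37,325.33
Week 4: opening $37,325.33; interest $186.63 → $37,511.96; payment $7,801.86; balance $29,710.10
Week 5: opening $29,710.10; interest $186.63 → $29,896.73; payment $7,801.86; balance $22,094.87
Week 6: opening $22,094.87; interest $186.63 → $22,281.50; payment $7,801.86; balance $14,479.64
Week 7: opening $14,479.64; interest $186.63 → $14,666.27; payment $7,801.86; balance $6,864.41
Week 8: opening $6,864.41; interest $186.63 → $7,051.04; payment $7,051.04; balance $0.00
Total interest: $186.63 + $186.63 + $186.63 + $186.63 + $186.63 + $186.63 + $186.63 + $186.63 = $1,493.04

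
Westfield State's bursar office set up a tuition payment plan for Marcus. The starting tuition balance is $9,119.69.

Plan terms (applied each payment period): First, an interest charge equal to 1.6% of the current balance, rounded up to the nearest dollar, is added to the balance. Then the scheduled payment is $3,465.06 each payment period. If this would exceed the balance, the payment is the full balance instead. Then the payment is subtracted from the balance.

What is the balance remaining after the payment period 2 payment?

# | Opening | Interest | Payment | End bal
1 | $9,119.69 | $146.00 | $3,465.06 | $5,800.63
2 | $5,800.63 | $93.00 | $3,465.06 | $2,428.57

$2,428.57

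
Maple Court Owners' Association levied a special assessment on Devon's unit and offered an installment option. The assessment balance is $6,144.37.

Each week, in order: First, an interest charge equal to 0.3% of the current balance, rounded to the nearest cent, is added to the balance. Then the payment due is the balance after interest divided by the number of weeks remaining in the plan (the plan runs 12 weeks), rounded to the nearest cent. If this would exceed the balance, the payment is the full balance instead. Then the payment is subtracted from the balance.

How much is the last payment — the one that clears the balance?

$530.77

Week 1: opening $6,144.37; interest $18.43 → $6,162.80; payment $513.57; balance $5,649.23
Week 2: opening $5,649.23; interest $16.95 → $5,666.18; payment $515.11; balance $5,151.07
Week 3: opening $5,151.07; interest $15.45 → $5,166.52; payment $516.65; balance $4,649.87
Week 4: opening $4,649.87; interest $13.95 → $4,663.82; payment $518.20; balance $4,145.62
Week 5: opening $4,145.62; interest $12.44 → $4,158.06; payment $519.76; balance $3,638.30
Week 6: opening $3,638.30; interest $10.91 → $3,649.21; payment $521.32; balance $3,127.89
Week 7: opening $3,127.89; interest $9.38 → $3,137.27; payment $522.88; balance $2,614.39
Week 8: opening $2,614.39; interest $7.84 → $2,622.23; payment $524.45; balance $2,097.78
Week 9: opening $2,097.78; interest $6.29 → $2,104.07; payment $526.02; balance $1,578.05
Week 10: opening $1,578.05; interest $4.73 → $1,582.78; payment $527.59; balance $1,055.19
Week 11: opening $1,055.19; interest $3.17 → $1,058.36; payment $529.18; balance $529.18
Week 12: opening $529.18; interest $1.59 → $530.77; payment $530.77; balance $0.00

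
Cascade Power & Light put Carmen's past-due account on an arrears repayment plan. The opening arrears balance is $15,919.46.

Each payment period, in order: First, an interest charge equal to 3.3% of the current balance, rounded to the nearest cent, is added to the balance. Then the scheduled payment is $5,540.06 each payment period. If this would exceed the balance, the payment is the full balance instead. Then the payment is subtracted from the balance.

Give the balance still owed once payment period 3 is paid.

# | Opening | Interest | Payment | End bal
1 | $15,919.46 | $525.34 | $5,540.06 | $10,904.74
2 | $10,904.74 | $359.86 | $5,540.06 | $5,724.54
3 | $5,724.54 | $188.91 | $5,540.06 | $373.39

$373.39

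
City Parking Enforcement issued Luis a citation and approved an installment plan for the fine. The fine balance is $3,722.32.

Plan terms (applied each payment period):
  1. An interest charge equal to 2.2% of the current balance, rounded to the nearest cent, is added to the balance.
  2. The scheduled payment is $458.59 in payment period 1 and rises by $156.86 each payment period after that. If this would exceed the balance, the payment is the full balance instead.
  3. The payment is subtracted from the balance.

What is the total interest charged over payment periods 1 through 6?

Payment period 1: opening $3,722.32; interest $81.89 → $3,804.21; payment $458.59; balance $3,345.62
Payment period 2: opening $3,345.62; interest $73.60 → $3,419.22; payment $615.45; balance $2,803.77
Payment period 3: opening $2,803.77; interest $61.68 → $2,865.45; payment $772.31; balance $2,093.14
Payment period 4: opening $2,093.14; interest $46.05 → $2,139.19; payment $929.17; balance $1,210.02
Payment period 5: opening $1,210.02; interest $26.62 → $1,236.64; payment $1,086.03; balance $150.61
Payment period 6: opening $150.61; interest $3.31 → $153.92; payment $153.92; balance $0.00
Total interest: $81.89 + $73.60 + $61.68 + $46.05 + $26.62 + $3.31 = $293.15

$293.15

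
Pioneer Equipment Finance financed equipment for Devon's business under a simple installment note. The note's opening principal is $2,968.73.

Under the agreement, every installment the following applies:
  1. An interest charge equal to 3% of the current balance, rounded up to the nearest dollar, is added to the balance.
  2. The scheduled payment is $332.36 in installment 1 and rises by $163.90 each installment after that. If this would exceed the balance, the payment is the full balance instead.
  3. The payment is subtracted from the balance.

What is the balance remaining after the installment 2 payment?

$2,312.11

Installment 1: opening $2,968.73; interest $90.00 → $3,058.73; payment $332.36; balance $2,726.37
Installment 2: opening $2,726.37; interest $82.00 → $2,808.37; payment $496.26; balance $2,312.11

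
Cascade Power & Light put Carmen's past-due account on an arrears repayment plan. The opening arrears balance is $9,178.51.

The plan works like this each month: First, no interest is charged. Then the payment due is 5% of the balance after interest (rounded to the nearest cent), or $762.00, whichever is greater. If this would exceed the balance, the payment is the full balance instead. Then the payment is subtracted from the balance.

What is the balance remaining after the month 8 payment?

$3,082.51

Month 1: $9,178.51 − $762.00 → $8,416.51
Month 2: $8,416.51 − $762.00 → $7,654.51
Month 3: $7,654.51 − $762.00 → $6,892.51
Month 4: $6,892.51 − $762.00 → $6,130.51
Month 5: $6,130.51 − $762.00 → $5,368.51
Month 6: $5,368.51 − $762.00 → $4,606.51
Month 7: $4,606.51 − $762.00 → $3,844.51
Month 8: $3,844.51 − $762.00 → $3,082.51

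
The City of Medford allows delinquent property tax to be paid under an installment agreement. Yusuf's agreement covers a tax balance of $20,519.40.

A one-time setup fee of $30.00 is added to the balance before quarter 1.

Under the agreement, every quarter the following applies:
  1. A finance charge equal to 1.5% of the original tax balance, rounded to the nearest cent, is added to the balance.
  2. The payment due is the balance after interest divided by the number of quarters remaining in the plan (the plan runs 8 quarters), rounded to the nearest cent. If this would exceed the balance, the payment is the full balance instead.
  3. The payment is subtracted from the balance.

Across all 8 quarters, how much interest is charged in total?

# | Opening | Interest | Payment | End bal
1 | $20,549.40 | $307.79 | $2,607.15 | $18,250.04
2 | $18,250.04 | $307.79 | $2,651.12 | $15,906.71
3 | $15,906.71 | $307.79 | $2,702.42 | $13,512.08
4 | $13,512.08 | $307.79 | $2,763.97 | $11,055.90
5 | $11,055.90 | $307.79 | $2,840.92 | $8,522.77
6 | $8,522.77 | $307.79 | $2,943.52 | $5,887.04
7 | $5,887.04 | $307.79 | $3,097.42 | $3,097.41
8 | $3,097.41 | $307.79 | $3,405.20 | $0.00
Total interest: $307.79 + $307.79 + $307.79 + $307.79 + $307.79 + $307.79 + $307.79 + $307.79 = $2,462.32

$2,462.32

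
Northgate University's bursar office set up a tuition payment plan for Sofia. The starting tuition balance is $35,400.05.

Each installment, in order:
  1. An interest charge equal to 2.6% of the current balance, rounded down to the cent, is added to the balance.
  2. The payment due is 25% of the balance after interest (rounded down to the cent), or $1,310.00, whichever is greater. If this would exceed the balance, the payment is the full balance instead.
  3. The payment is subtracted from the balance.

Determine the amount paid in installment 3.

Installment 1: opening $35,400.05; interest $920.40 → $36,320.45; payment $9,080.11; balance $27,240.34
Installment 2: opening $27,240.34; interest $708.24 → $27,948.58; payment $6,987.14; balance $20,961.44
Installment 3: opening $20,961.44; interest $544.99 → $21,506.43; payment $5,376.60; balance $16,129.83

$5,376.60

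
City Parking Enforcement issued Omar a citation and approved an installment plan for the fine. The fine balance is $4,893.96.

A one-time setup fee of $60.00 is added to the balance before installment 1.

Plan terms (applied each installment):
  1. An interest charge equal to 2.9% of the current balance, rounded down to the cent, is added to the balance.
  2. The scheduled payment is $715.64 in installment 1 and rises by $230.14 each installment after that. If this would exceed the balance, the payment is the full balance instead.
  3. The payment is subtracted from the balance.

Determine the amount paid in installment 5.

# | Opening | Interest | Payment | End bal
1 | $4,953.96 | $143.66 | $715.64 | $4,381.98
2 | $4,381.98 | $127.07 | $945.78 | $3,563.27
3 | $3,563.27 | $103.33 | $1,175.92 | $2,490.68
4 | $2,490.68 | $72.22 | $1,406.06 | $1,156.84
5 | $1,156.84 | $33.54 | $1,190.38 | $0.00

$1,190.38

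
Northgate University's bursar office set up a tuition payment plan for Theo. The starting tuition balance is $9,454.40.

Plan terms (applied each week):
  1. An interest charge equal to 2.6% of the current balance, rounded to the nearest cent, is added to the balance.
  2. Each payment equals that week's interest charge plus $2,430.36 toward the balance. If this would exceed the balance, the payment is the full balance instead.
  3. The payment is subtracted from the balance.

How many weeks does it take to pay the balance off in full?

# | Opening | Interest | Payment | End bal
1 | $9,454.40 | $245.81 | $2,676.17 | $7,024.04
2 | $7,024.04 | $182.63 | $2,612.99 | $4,593.68
3 | $4,593.68 | $119.44 | $2,549.80 | $2,163.32
4 | $2,163.32 | $56.25 | $2,219.57 | $0.00
Balance reaches $0.00 in week 4.

4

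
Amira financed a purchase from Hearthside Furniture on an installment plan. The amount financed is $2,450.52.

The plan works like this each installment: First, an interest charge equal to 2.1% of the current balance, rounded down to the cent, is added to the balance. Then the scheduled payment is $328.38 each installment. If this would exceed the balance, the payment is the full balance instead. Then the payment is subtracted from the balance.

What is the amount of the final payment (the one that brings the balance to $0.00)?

$66.64

Installment 1: opening $2,450.52; interest $51.46 → $2,501.98; payment $328.38; balance $2,173.60
Installment 2: opening $2,173.60; interest $45.64 → $2,219.24; payment $328.38; balance $1,890.86
Installment 3: opening $1,890.86; interest $39.70 → $1,930.56; payment $328.38; balance $1,602.18
Installment 4: opening $1,602.18; interest $33.64 → $1,635.82; payment $328.38; balance $1,307.44
Installment 5: opening $1,307.44; interest $27.45 → $1,334.89; payment $328.38; balance $1,006.51
Installment 6: opening $1,006.51; interest $21.13 → $1,027.64; payment $328.38; balance $699.26
Installment 7: opening $699.26; interest $14.68 → $713.94; payment $328.38; balance $385.56
Installment 8: opening $385.56; interest $8.09 → $393.65; payment $328.38; balance $65.27
Installment 9: opening $65.27; interest $1.37 → $66.64; payment $66.64; balance $0.00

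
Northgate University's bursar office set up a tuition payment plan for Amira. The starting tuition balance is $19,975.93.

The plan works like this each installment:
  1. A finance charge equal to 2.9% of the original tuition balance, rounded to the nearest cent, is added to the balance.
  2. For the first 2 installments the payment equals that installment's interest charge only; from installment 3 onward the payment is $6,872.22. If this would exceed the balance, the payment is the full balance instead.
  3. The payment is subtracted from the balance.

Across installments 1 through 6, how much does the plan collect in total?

Installment 1: $19,975.93 +$579.30 interest = $20,555.23; pay $579.30 → $19,975.93
Installment 2: $19,975.93 +$579.30 interest = $20,555.23; pay $579.30 → $19,975.93
Installment 3: $19,975.93 +$579.30 interest = $20,555.23; pay $6,872.22 → $13,683.01
Installment 4: $13,683.01 +$579.30 interest = $14,262.31; pay $6,872.22 → $7,390.09
Installment 5: $7,390.09 +$579.30 interest = $7,969.39; pay $6,872.22 → $1,097.17
Installment 6: $1,097.17 +$579.30 interest = $1,676.47; pay $1,676.47 → $0.00
Total paid: $23,451.73

$23,451.73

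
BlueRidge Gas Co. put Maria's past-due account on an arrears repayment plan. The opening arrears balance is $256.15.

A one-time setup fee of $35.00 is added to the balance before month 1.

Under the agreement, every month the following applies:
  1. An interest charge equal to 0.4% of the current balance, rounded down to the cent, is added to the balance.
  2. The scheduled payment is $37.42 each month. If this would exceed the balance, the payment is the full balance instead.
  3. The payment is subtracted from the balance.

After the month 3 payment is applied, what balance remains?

$181.93

Month 1: opening $291.15; interest $1.16 → $292.31; payment $37.42; balance $254.89
Month 2: opening $254.89; interest $1.01 → $255.90; payment $37.42; balance $218.48
Month 3: opening $218.48; interest $0.87 → $219.35; payment $37.42; balance $181.93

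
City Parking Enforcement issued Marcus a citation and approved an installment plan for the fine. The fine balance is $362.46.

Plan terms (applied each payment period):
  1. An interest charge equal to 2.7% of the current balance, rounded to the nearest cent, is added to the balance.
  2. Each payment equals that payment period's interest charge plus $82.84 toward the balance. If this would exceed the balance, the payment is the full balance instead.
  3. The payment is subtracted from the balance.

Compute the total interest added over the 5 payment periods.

# | Opening | Interest | Payment | End bal
1 | $362.46 | $9.79 | $92.63 | $279.62
2 | $279.62 | $7.55 | $90.39 | $196.78
3 | $196.78 | $5.31 | $88.15 | $113.94
4 | $113.94 | $3.08 | $85.92 | $31.10
5 | $31.10 | $0.84 | $31.94 | $0.00
Total interest: $9.79 + $7.55 + $5.31 + $3.08 + $0.84 = $26.57

$26.57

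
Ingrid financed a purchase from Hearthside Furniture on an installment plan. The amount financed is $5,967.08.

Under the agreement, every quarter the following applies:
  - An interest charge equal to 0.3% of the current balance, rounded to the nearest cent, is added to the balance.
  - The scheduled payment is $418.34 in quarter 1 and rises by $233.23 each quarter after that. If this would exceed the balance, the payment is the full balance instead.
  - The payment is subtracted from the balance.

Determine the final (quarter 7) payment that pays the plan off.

Quarter 1: opening $5,967.08; interest $17.90 → $5,984.98; payment $418.34; balance $5,566.64
Quarter 2: opening $5,566.64; interest $16.70 → $5,583.34; payment $651.57; balance $4,931.77
Quarter 3: opening $4,931.77; interest $14.80 → $4,946.57; payment $884.80; balance $4,061.77
Quarter 4: opening $4,061.77; interest $12.19 → $4,073.96; payment $1,118.03; balance $2,955.93
Quarter 5: opening $2,955.93; interest $8.87 → $2,964.80; payment $1,351.26; balance $1,613.54
Quarter 6: opening $1,613.54; interest $4.84 → $1,618.38; payment $1,584.49; balance $33.89
Quarter 7: opening $33.89; interest $0.10 → $33.99; payment $33.99; balance $0.00

$33.99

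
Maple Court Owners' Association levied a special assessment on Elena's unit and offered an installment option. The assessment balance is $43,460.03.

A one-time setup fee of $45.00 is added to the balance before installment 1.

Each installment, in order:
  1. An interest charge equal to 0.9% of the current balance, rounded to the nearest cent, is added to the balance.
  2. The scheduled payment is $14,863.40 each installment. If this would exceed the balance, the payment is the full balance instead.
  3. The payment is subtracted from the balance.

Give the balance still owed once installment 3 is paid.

$0.00

# | Opening | Interest | Payment | End bal
1 | $43,505.03 | $391.55 | $14,863.40 | $29,033.18
2 | $29,033.18 | $261.30 | $14,863.40 | $14,431.08
3 | $14,431.08 | $129.88 | $14,560.96 | $0.00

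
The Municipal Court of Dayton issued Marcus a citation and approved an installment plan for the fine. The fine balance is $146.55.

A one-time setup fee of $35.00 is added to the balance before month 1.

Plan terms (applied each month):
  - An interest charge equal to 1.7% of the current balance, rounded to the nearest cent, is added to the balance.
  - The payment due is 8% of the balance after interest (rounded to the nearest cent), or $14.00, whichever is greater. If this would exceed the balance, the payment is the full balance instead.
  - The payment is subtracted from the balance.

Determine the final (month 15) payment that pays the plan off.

Month 1: opening $181.55; interest $3.09 → $184.64; payment $14.77; balance $169.87
Month 2: opening $169.87; interest $2.89 → $172.76; payment $14.00; balance $158.76
Month 3: opening $158.76; interest $2.70 → $161.46; payment $14.00; balance $147.46
Month 4: opening $147.46; interest $2.51 → $149.97; payment $14.00; balance $135.97
Month 5: opening $135.97; interest $2.31 → $138.28; payment $14.00; balance $124.28
Month 6: opening $124.28; interest $2.11 → $126.39; payment $14.00; balance $112.39
Month 7: opening $112.39; interest $1.91 → $114.30; payment $14.00; balance $100.30
Month 8: opening $100.30; interest $1.71 → $102.01; payment $14.00; balance $88.01
Month 9: opening $88.01; interest $1.50 → $89.51; payment $14.00; balance $75.51
Month 10: opening $75.51; interest $1.28 → $76.79; payment $14.00; balance $62.79
Month 11: opening $62.79; interest $1.07 → $63.86; payment $14.00; balance $49.86
Month 12: opening $49.86; interest $0.85 → $50.71; payment $14.00; balance $36.71
Month 13: opening $36.71; interest $0.62 → $37.33; payment $14.00; balance $23.33
Month 14: opening $23.33; interest $0.40 → $23.73; payment $14.00; balance $9.73
Month 15: opening $9.73; interest $0.17 → $9.90; payment $9.90; balance $0.00

$9.90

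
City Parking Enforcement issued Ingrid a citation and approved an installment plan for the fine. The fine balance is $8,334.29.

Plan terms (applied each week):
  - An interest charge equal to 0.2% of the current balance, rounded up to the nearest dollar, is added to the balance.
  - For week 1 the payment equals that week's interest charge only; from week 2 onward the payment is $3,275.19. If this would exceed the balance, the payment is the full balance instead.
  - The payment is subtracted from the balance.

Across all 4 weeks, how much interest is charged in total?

Week 1: $8,334.29 +$17.00 interest = $8,351.29; pay $17.00 → $8,334.29
Week 2: $8,334.29 +$17.00 interest = $8,351.29; pay $3,275.19 → $5,076.10
Week 3: $5,076.10 +$11.00 interest = $5,087.10; pay $3,275.19 → $1,811.91
Week 4: $1,811.91 +$4.00 interest = $1,815.91; pay $1,815.91 → $0.00
Total interest: $17.00 + $17.00 + $11.00 + $4.00 = $49.00

$49.00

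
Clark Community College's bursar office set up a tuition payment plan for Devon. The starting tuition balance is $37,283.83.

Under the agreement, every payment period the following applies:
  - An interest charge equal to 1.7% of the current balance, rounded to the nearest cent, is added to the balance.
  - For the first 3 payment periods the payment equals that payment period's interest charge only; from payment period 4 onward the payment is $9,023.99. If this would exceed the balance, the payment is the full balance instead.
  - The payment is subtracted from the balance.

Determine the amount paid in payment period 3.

# | Opening | Interest | Payment | End bal
1 | $37,283.83 | $633.83 | $633.83 | $37,283.83
2 | $37,283.83 | $633.83 | $633.83 | $37,283.83
3 | $37,283.83 | $633.83 | $633.83 | $37,283.83

$633.83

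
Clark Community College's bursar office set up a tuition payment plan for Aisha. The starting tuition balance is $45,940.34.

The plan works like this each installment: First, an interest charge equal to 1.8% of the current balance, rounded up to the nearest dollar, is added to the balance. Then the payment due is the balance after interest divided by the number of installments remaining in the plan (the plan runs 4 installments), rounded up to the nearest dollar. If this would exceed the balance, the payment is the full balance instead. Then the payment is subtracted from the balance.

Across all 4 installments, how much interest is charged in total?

Installment 1: $45,940.34 +$827.00 interest = $46,767.34; pay $11,692.00 → $35,075.34
Installment 2: $35,075.34 +$632.00 interest = $35,707.34; pay $11,903.00 → $23,804.34
Installment 3: $23,804.34 +$429.00 interest = $24,233.34; pay $12,117.00 → $12,116.34
Installment 4: $12,116.34 +$219.00 interest = $12,335.34; pay $12,335.34 → $0.00
Total interest: $827.00 + $632.00 + $429.00 + $219.00 = $2,107.00

$2,107.00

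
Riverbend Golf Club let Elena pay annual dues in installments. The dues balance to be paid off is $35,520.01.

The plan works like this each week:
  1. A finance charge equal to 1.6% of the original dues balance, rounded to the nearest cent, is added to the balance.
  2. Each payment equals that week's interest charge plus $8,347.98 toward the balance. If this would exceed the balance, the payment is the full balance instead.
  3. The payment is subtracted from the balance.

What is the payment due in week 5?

Week 1: $35,520.01 +$568.32 interest = $36,088.33; pay $8,916.30 → $27,172.03
Week 2: $27,172.03 +$568.32 interest = $27,740.35; pay $8,916.30 → $18,824.05
Week 3: $18,824.05 +$568.32 interest = $19,392.37; pay $8,916.30 → $10,476.07
Week 4: $10,476.07 +$568.32 interest = $11,044.39; pay $8,916.30 → $2,128.09
Week 5: $2,128.09 +$568.32 interest = $2,696.41; pay $2,696.41 → $0.00

$2,696.41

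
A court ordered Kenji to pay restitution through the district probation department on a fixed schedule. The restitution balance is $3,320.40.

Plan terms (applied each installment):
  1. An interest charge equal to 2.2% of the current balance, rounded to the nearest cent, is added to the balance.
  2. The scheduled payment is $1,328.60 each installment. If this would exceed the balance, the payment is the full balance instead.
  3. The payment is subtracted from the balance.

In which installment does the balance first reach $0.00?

# | Opening | Interest | Payment | End bal
1 | $3,320.40 | $73.05 | $1,328.60 | $2,064.85
2 | $2,064.85 | $45.43 | $1,328.60 | $781.68
3 | $781.68 | $17.20 | $798.88 | $0.00
Balance reaches $0.00 in installment 3.

3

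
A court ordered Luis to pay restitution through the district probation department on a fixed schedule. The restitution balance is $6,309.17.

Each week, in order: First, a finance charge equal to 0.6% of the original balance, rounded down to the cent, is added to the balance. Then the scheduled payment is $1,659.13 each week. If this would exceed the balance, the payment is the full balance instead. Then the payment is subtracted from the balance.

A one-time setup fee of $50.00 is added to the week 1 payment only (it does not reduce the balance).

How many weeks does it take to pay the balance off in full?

Week 1: opening $6,309.17; interest $37.85 → $6,347.02; payment $1,659.13 (+ $50.00 fee); balance $4,687.89
Week 2: opening $4,687.89; interest $37.85 → $4,725.74; payment $1,659.13; balance $3,066.61
Week 3: opening $3,066.61; interest $37.85 → $3,104.46; payment $1,659.13; balance $1,445.33
Week 4: opening $1,445.33; interest $37.85 → $1,483.18; payment $1,483.18; balance $0.00
Balance reaches $0.00 in week 4.

4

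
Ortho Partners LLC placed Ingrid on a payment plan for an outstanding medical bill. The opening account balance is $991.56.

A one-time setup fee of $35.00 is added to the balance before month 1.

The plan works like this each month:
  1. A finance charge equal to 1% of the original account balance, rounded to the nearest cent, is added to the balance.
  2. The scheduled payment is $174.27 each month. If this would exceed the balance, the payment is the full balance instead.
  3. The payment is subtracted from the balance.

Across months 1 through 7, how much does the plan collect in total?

$1,096.00

Month 1: opening $1,026.56; interest $9.92 → $1,036.48; payment $174.27; balance $862.21
Month 2: opening $862.21; interest $9.92 → $872.13; payment $174.27; balance $697.86
Month 3: opening $697.86; interest $9.92 → $707.78; payment $174.27; balance $533.51
Month 4: opening $533.51; interest $9.92 → $543.43; payment $174.27; balance $369.16
Month 5: opening $369.16; interest $9.92 → $379.08; payment $174.27; balance $204.81
Month 6: opening $204.81; interest $9.92 → $214.73; payment $174.27; balance $40.46
Month 7: opening $40.46; interest $9.92 → $50.38; payment $50.38; balance $0.00
Total paid: $1,096.00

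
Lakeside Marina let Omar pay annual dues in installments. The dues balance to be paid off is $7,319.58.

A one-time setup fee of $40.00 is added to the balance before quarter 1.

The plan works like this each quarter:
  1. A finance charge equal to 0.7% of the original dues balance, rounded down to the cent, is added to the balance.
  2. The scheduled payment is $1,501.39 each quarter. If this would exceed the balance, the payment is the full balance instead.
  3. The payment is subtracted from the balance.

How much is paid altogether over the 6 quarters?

Quarter 1: opening $7,359.58; interest $51.23 → $7,410.81; payment $1,501.39; balance $5,909.42
Quarter 2: opening $5,909.42; interest $51.23 → $5,960.65; payment $1,501.39; balance $4,459.26
Quarter 3: opening $4,459.26; interest $51.23 → $4,510.49; payment $1,501.39; balance $3,009.10
Quarter 4: opening $3,009.10; interest $51.23 → $3,060.33; payment $1,501.39; balance $1,558.94
Quarter 5: opening $1,558.94; interest $51.23 → $1,610.17; payment $1,501.39; balance $108.78
Quarter 6: opening $108.78; interest $51.23 → $160.01; payment $160.01; balance $0.00
Total paid: $7,666.96

$7,666.96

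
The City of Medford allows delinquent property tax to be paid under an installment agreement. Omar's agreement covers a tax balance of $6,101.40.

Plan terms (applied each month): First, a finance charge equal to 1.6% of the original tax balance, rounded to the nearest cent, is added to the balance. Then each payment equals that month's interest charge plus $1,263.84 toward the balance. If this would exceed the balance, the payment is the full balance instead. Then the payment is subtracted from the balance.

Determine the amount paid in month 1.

$1,361.46

Month 1: opening $6,101.40; interest $97.62 → $6,199.02; payment $1,361.46; balance $4,837.56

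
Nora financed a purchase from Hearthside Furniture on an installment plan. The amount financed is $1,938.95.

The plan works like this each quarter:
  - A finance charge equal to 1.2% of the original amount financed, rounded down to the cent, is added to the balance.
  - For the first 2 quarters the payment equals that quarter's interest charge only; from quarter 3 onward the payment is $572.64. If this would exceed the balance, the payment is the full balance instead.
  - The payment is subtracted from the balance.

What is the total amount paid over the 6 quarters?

# | Opening | Interest | Payment | End bal
1 | $1,938.95 | $23.26 | $23.26 | $1,938.95
2 | $1,938.95 | $23.26 | $23.26 | $1,938.95
3 | $1,938.95 | $23.26 | $572.64 | $1,389.57
4 | $1,389.57 | $23.26 | $572.64 | $840.19
5 | $840.19 | $23.26 | $572.64 | $290.81
6 | $290.81 | $23.26 | $314.07 | $0.00
Total paid: $2,078.51

$2,078.51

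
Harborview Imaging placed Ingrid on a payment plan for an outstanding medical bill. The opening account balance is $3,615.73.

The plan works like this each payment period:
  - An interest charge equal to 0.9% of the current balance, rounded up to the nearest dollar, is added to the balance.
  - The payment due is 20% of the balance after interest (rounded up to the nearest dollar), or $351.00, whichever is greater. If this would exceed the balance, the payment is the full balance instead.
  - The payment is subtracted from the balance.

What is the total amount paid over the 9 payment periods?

$3,755.73

Payment period 1: $3,615.73 +$33.00 interest = $3,648.73; pay $730.00 → $2,918.73
Payment period 2: $2,918.73 +$27.00 interest = $2,945.73; pay $590.00 → $2,355.73
Payment period 3: $2,355.73 +$22.00 interest = $2,377.73; pay $476.00 → $1,901.73
Payment period 4: $1,901.73 +$18.00 interest = $1,919.73; pay $384.00 → $1,535.73
Payment period 5: $1,535.73 +$14.00 interest = $1,549.73; pay $351.00 → $1,198.73
Payment period 6: $1,198.73 +$11.00 interest = $1,209.73; pay $351.00 → $858.73
Payment period 7: $858.73 +$8.00 interest = $866.73; pay $351.00 → $515.73
Payment period 8: $515.73 +$5.00 interest = $520.73; pay $351.00 → $169.73
Payment period 9: $169.73 +$2.00 interest = $171.73; pay $171.73 → $0.00
Total paid: $3,755.73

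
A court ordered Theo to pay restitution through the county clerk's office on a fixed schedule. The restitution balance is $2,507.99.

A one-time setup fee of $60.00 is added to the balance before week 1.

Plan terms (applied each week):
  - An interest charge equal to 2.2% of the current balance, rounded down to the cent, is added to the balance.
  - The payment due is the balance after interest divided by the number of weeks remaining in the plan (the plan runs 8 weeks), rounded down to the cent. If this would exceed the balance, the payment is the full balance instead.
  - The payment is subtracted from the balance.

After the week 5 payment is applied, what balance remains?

$1,073.69

Week 1: $2,567.99 +$56.49 interest = $2,624.48; pay $328.06 → $2,296.42
Week 2: $2,296.42 +$50.52 interest = $2,346.94; pay $335.27 → $2,011.67
Week 3: $2,011.67 +$44.25 interest = $2,055.92; pay $342.65 → $1,713.27
Week 4: $1,713.27 +$37.69 interest = $1,750.96; pay $350.19 → $1,400.77
Week 5: $1,400.77 +$30.81 interest = $1,431.58; pay $357.89 → $1,073.69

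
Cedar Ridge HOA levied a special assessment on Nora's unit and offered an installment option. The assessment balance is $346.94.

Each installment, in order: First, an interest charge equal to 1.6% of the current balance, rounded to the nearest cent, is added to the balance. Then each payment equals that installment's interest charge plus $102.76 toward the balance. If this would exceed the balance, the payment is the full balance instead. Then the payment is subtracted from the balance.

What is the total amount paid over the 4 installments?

Installment 1: opening $346.94; interest $5.55 → $352.49; payment $108.31; balance $244.18
Installment 2: opening $244.18; interest $3.91 → $248.09; payment $106.67; balance $141.42
Installment 3: opening $141.42; interest $2.26 → $143.68; payment $105.02; balance $38.66
Installment 4: opening $38.66; interest $0.62 → $39.28; payment $39.28; balance $0.00
Total paid: $359.28

$359.28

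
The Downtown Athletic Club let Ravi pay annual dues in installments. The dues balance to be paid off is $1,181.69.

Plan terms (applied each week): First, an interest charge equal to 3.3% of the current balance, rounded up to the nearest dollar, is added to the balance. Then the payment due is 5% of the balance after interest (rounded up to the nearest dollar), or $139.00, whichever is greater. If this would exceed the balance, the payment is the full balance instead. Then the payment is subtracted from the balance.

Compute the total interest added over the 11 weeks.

$234.00

Week 1: opening $1,181.69; interest $39.00 → $1,220.69; payment $139.00; balance $1,081.69
Week 2: opening $1,081.69; interest $36.00 → $1,117.69; payment $139.00; balance $978.69
Week 3: opening $978.69; interest $33.00 → $1,011.69; payment $139.00; balance $872.69
Week 4: opening $872.69; interest $29.00 → $901.69; payment $139.00; balance $762.69
Week 5: opening $762.69; interest $26.00 → $788.69; payment $139.00; balance $649.69
Week 6: opening $649.69; interest $22.00 → $671.69; payment $139.00; balance $532.69
Week 7: opening $532.69; interest $18.00 → $550.69; payment $139.00; balance $411.69
Week 8: opening $411.69; interest $14.00 → $425.69; payment $139.00; balance $286.69
Week 9: opening $286.69; interest $10.00 → $296.69; payment $139.00; balance $157.69
Week 10: opening $157.69; interest $6.00 → $163.69; payment $139.00; balance $24.69
Week 11: opening $24.69; interest $1.00 → $25.69; payment $25.69; balance $0.00
Total interest: $39.00 + $36.00 + $33.00 + $29.00 + $26.00 + $22.00 + $18.00 + $14.00 + $10.00 + $6.00 + $1.00 = $234.00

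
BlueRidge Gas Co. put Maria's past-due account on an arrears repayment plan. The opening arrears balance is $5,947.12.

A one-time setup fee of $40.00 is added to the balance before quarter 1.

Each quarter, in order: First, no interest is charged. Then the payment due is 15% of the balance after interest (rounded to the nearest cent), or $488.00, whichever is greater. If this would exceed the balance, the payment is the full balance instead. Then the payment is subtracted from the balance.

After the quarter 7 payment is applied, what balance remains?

Quarter 1: opening $5,987.12; payment $898.07; balance $5,089.05
Quarter 2: opening $5,089.05; payment $763.36; balance $4,325.69
Quarter 3: opening $4,325.69; payment $648.85; balance $3,676.84
Quarter 4: opening $3,676.84; payment $551.53; balance $3,125.31
Quarter 5: opening $3,125.31; payment $488.00; balance $2,637.31
Quarter 6: opening $2,637.31; payment $488.00; balance $2,149.31
Quarter 7: opening $2,149.31; payment $488.00; balance $1,661.31

$1,661.31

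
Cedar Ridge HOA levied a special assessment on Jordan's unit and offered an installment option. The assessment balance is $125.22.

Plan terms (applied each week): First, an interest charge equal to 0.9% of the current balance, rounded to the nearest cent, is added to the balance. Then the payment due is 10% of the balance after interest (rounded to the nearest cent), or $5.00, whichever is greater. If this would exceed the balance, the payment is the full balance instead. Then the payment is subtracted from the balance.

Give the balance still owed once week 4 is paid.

$85.15

# | Opening | Interest | Payment | End bal
1 | $125.22 | $1.13 | $12.64 | $113.71
2 | $113.71 | $1.02 | $11.47 | $103.26
3 | $103.26 | $0.93 | $10.42 | $93.77
4 | $93.77 | $0.84 | $9.46 | $85.15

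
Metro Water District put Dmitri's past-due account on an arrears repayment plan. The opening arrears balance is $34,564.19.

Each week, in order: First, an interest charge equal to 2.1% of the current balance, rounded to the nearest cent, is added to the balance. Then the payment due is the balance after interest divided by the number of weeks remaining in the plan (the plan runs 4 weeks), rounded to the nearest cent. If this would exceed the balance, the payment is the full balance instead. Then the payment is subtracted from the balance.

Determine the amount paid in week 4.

$9,390.09

Week 1: opening $34,564.19; interest $725.85 → $35,290.04; payment $8,822.51; balance $26,467.53
Week 2: opening $26,467.53; interest $555.82 → $27,023.35; payment $9,007.78; balance $18,015.57
Week 3: opening $18,015.57; interest $378.33 → $18,393.90; payment $9,196.95; balance $9,196.95
Week 4: opening $9,196.95; interest $193.14 → $9,390.09; payment $9,390.09; balance $0.00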